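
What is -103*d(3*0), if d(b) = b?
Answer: 0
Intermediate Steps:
-103*d(3*0) = -309*0 = -103*0 = 0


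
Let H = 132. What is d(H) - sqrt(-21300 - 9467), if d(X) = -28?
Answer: -28 - I*sqrt(30767) ≈ -28.0 - 175.41*I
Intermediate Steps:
d(H) - sqrt(-21300 - 9467) = -28 - sqrt(-21300 - 9467) = -28 - sqrt(-30767) = -28 - I*sqrt(30767)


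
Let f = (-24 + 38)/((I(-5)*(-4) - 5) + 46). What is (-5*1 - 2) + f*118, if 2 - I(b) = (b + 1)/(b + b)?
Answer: 7049/173 ≈ 40.746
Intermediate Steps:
I(b) = 2 - (1 + b)/(2*b) (I(b) = 2 - (b + 1)/(b + b) = 2 - (1 + b)/(2*b))
f = 70/173 (f = (-24 + 38)/((((½)*(-1 + 3*(-5))/(-5))*(-4) - 5) + 46) = 14/((((½)*(-⅕)*(-1 - 15))*(-4) - 5) + 46) = 14/((((½)*(-⅕)*(-16))*(-4) - 5) + 46) = 14/(((8/5)*(-4) - 5) + 46) = 14/((-32/5 - 5) + 46) = 14/(-57/5 + 46) = 14/(173/5) = 14*(5/173) = 70/173 ≈ 0.40462)
(-5*1 - 2) + f*118 = (-5*1 - 2) + (70/173)*118 = (-5 - 2) + 8260/173 = -7 + 8260/173 = 7049/173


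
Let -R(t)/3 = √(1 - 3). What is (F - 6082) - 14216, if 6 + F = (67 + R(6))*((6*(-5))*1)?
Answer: -22314 + 90*I*√2 ≈ -22314.0 + 127.28*I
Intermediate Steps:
R(t) = -3*I*√2 (R(t) = -3*√(1 - 3) = -3*I*√2)
F = -2016 + 90*I*√2 (F = -6 + (67 - 3*I*√2)*((6*(-5))*1) = -6 + (67 - 3*I*√2)*(-30*1) = -6 + (67 - 3*I*√2)*(-30) = -6 + (-2010 + 90*I*√2) = -2016 + 90*I*√2 ≈ -2016.0 + 127.28*I)
(F - 6082) - 14216 = ((-2016 + 90*I*√2) - 6082) - 14216 = (-8098 + 90*I*√2) - 14216 = -22314 + 90*I*√2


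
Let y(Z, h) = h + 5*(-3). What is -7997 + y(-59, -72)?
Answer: -8084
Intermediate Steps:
y(Z, h) = -15 + h (y(Z, h) = h - 15 = -15 + h)
-7997 + y(-59, -72) = -7997 + (-15 - 72) = -7997 - 87 = -8084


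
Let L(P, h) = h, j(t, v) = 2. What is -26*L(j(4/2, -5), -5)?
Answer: 130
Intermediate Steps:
-26*L(j(4/2, -5), -5) = -26*(-5) = 130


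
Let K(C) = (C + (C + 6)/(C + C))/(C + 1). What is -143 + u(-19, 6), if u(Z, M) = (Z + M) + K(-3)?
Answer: -617/4 ≈ -154.25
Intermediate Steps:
K(C) = (C + (6 + C)/(2*C))/(1 + C) (K(C) = (C + (6 + C)/((2*C)))/(1 + C) = (C + (6 + C)*(1/(2*C)))/(1 + C) = (C + (6 + C)/(2*C))/(1 + C))
u(Z, M) = 7/4 + M + Z (u(Z, M) = (Z + M) + (3 + (-3)² + (½)*(-3))/((-3)*(1 - 3)) = (M + Z) - ⅓*(3 + 9 - 3/2)/(-2) = (M + Z) - ⅓*(-½)*21/2 = (M + Z) + 7/4 = 7/4 + M + Z)
-143 + u(-19, 6) = -143 + (7/4 + 6 - 19) = -143 - 45/4 = -617/4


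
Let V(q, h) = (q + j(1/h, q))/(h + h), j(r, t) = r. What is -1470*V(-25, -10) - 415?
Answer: -45197/20 ≈ -2259.9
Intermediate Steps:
V(q, h) = (q + 1/h)/(2*h) (V(q, h) = (q + 1/h)/(h + h) = (q + 1/h)/((2*h)) = (q + 1/h)*(1/(2*h)) = (q + 1/h)/(2*h))
-1470*V(-25, -10) - 415 = -735*(1 - 10*(-25))/(-10)² - 415 = -735*(1 + 250)/100 - 415 = -735*251/100 - 415 = -1470*251/200 - 415 = -36897/20 - 415 = -45197/20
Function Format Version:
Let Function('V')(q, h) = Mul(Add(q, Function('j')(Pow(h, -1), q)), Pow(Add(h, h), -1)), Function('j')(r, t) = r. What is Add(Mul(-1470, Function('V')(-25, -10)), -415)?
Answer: Rational(-45197, 20) ≈ -2259.9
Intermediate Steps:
Function('V')(q, h) = Mul(Rational(1, 2), Pow(h, -1), Add(q, Pow(h, -1))) (Function('V')(q, h) = Mul(Add(q, Pow(h, -1)), Pow(Add(h, h), -1)) = Mul(Add(q, Pow(h, -1)), Pow(Mul(2, h), -1)) = Mul(Add(q, Pow(h, -1)), Mul(Rational(1, 2), Pow(h, -1))) = Mul(Rational(1, 2), Pow(h, -1), Add(q, Pow(h, -1))))
Add(Mul(-1470, Function('V')(-25, -10)), -415) = Add(Mul(-1470, Mul(Rational(1, 2), Pow(-10, -2), Add(1, Mul(-10, -25)))), -415) = Add(Mul(-1470, Mul(Rational(1, 2), Rational(1, 100), Add(1, 250))), -415) = Add(Mul(-1470, Mul(Rational(1, 2), Rational(1, 100), 251)), -415) = Add(Mul(-1470, Rational(251, 200)), -415) = Add(Rational(-36897, 20), -415) = Rational(-45197, 20)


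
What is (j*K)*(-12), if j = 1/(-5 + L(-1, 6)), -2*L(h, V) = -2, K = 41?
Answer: 123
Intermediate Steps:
L(h, V) = 1 (L(h, V) = -½*(-2) = 1)
j = -¼ (j = 1/(-5 + 1) = 1/(-4) = -¼ ≈ -0.25000)
(j*K)*(-12) = -¼*41*(-12) = -41/4*(-12) = 123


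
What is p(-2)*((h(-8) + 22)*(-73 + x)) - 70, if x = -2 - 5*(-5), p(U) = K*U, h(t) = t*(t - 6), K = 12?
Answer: 160730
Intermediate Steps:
h(t) = t*(-6 + t)
p(U) = 12*U
x = 23 (x = -2 + 25 = 23)
p(-2)*((h(-8) + 22)*(-73 + x)) - 70 = (12*(-2))*((-8*(-6 - 8) + 22)*(-73 + 23)) - 70 = -24*(-8*(-14) + 22)*(-50) - 70 = -24*(112 + 22)*(-50) - 70 = -3216*(-50) - 70 = -24*(-6700) - 70 = 160800 - 70 = 160730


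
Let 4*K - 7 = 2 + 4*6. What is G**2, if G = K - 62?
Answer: 46225/16 ≈ 2889.1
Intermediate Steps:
K = 33/4 (K = 7/4 + (2 + 4*6)/4 = 7/4 + (2 + 24)/4 = 7/4 + (1/4)*26 = 7/4 + 13/2 = 33/4 ≈ 8.2500)
G = -215/4 (G = 33/4 - 62 = -215/4 ≈ -53.750)
G**2 = (-215/4)**2 = 46225/16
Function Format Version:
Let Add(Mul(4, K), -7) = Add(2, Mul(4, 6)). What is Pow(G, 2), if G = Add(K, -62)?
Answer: Rational(46225, 16) ≈ 2889.1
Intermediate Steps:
K = Rational(33, 4) (K = Add(Rational(7, 4), Mul(Rational(1, 4), Add(2, Mul(4, 6)))) = Add(Rational(7, 4), Mul(Rational(1, 4), Add(2, 24))) = Add(Rational(7, 4), Mul(Rational(1, 4), 26)) = Add(Rational(7, 4), Rational(13, 2)) = Rational(33, 4) ≈ 8.2500)
G = Rational(-215, 4) (G = Add(Rational(33, 4), -62) = Rational(-215, 4) ≈ -53.750)
Pow(G, 2) = Pow(Rational(-215, 4), 2) = Rational(46225, 16)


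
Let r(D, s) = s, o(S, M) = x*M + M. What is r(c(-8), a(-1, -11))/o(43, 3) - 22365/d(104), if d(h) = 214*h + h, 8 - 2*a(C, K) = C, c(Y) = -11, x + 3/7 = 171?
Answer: -5325117/5370872 ≈ -0.99148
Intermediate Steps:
x = 1194/7 (x = -3/7 + 171 = 1194/7 ≈ 170.57)
a(C, K) = 4 - C/2
d(h) = 215*h
o(S, M) = 1201*M/7 (o(S, M) = 1194*M/7 + M = 1201*M/7)
r(c(-8), a(-1, -11))/o(43, 3) - 22365/d(104) = (4 - ½*(-1))/(((1201/7)*3)) - 22365/(215*104) = (4 + ½)/(3603/7) - 22365/22360 = (9/2)*(7/3603) - 22365*1/22360 = 21/2402 - 4473/4472 = -5325117/5370872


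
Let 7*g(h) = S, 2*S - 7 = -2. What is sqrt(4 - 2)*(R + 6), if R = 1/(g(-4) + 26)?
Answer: 2228*sqrt(2)/369 ≈ 8.5389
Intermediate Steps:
S = 5/2 (S = 7/2 + (1/2)*(-2) = 7/2 - 1 = 5/2 ≈ 2.5000)
g(h) = 5/14 (g(h) = (1/7)*(5/2) = 5/14)
R = 14/369 (R = 1/(5/14 + 26) = 1/(369/14) = 14/369 ≈ 0.037940)
sqrt(4 - 2)*(R + 6) = sqrt(4 - 2)*(14/369 + 6) = sqrt(2)*(2228/369) = 2228*sqrt(2)/369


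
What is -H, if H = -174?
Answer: 174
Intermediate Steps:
-H = -1*(-174) = 174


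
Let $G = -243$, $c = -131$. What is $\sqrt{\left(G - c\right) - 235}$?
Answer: $i \sqrt{347} \approx 18.628 i$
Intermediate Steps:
$\sqrt{\left(G - c\right) - 235} = \sqrt{\left(-243 - -131\right) - 235} = \sqrt{\left(-243 + 131\right) - 235} = \sqrt{-112 - 235} = \sqrt{-347} = i \sqrt{347}$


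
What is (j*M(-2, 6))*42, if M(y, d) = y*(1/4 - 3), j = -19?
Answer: -4389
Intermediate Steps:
M(y, d) = -11*y/4 (M(y, d) = y*(1/4 - 3) = y*(-11/4) = -11*y/4)
(j*M(-2, 6))*42 = -(-209)*(-2)/4*42 = -19*11/2*42 = -209/2*42 = -4389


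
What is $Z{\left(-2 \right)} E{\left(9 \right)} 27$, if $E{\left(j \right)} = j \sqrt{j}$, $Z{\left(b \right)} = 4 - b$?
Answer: $4374$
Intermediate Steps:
$E{\left(j \right)} = j^{\frac{3}{2}}$
$Z{\left(-2 \right)} E{\left(9 \right)} 27 = \left(4 - -2\right) 9^{\frac{3}{2}} \cdot 27 = \left(4 + 2\right) 27 \cdot 27 = 6 \cdot 27 \cdot 27 = 162 \cdot 27 = 4374$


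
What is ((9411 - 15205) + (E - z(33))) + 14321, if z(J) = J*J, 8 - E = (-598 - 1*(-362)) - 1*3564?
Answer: 11246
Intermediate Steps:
E = 3808 (E = 8 - ((-598 - 1*(-362)) - 1*3564) = 8 - ((-598 + 362) - 3564) = 8 - (-236 - 3564) = 8 - 1*(-3800) = 8 + 3800 = 3808)
z(J) = J²
((9411 - 15205) + (E - z(33))) + 14321 = ((9411 - 15205) + (3808 - 1*33²)) + 14321 = (-5794 + (3808 - 1*1089)) + 14321 = (-5794 + (3808 - 1089)) + 14321 = (-5794 + 2719) + 14321 = -3075 + 14321 = 11246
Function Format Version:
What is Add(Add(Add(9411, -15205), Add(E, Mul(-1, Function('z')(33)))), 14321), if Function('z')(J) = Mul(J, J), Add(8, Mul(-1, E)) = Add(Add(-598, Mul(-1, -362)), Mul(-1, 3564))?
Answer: 11246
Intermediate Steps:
E = 3808 (E = Add(8, Mul(-1, Add(Add(-598, Mul(-1, -362)), Mul(-1, 3564)))) = Add(8, Mul(-1, Add(Add(-598, 362), -3564))) = Add(8, Mul(-1, Add(-236, -3564))) = Add(8, Mul(-1, -3800)) = Add(8, 3800) = 3808)
Function('z')(J) = Pow(J, 2)
Add(Add(Add(9411, -15205), Add(E, Mul(-1, Function('z')(33)))), 14321) = Add(Add(Add(9411, -15205), Add(3808, Mul(-1, Pow(33, 2)))), 14321) = Add(Add(-5794, Add(3808, Mul(-1, 1089))), 14321) = Add(Add(-5794, Add(3808, -1089)), 14321) = Add(Add(-5794, 2719), 14321) = Add(-3075, 14321) = 11246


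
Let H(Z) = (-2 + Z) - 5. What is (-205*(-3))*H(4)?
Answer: -1845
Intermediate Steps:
H(Z) = -7 + Z
(-205*(-3))*H(4) = (-205*(-3))*(-7 + 4) = 615*(-3) = -1845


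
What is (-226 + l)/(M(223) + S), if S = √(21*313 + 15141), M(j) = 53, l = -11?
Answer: 12561/18905 - 237*√21714/18905 ≈ -1.1829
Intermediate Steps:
S = √21714 (S = √(6573 + 15141) = √21714 ≈ 147.36)
(-226 + l)/(M(223) + S) = (-226 - 11)/(53 + √21714) = -237/(53 + √21714)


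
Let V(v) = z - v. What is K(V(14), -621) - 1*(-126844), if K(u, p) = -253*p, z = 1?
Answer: 283957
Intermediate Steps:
V(v) = 1 - v
K(V(14), -621) - 1*(-126844) = -253*(-621) - 1*(-126844) = 157113 + 126844 = 283957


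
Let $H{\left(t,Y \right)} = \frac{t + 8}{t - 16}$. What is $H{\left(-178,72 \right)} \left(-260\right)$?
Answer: $- \frac{22100}{97} \approx -227.83$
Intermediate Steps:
$H{\left(t,Y \right)} = \frac{8 + t}{-16 + t}$
$H{\left(-178,72 \right)} \left(-260\right) = \frac{8 - 178}{-16 - 178} \left(-260\right) = \frac{1}{-194} \left(-170\right) \left(-260\right) = \left(- \frac{1}{194}\right) \left(-170\right) \left(-260\right) = \frac{85}{97} \left(-260\right) = - \frac{22100}{97}$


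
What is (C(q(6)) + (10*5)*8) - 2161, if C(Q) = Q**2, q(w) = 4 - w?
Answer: -1757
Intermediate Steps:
(C(q(6)) + (10*5)*8) - 2161 = ((4 - 1*6)**2 + (10*5)*8) - 2161 = ((4 - 6)**2 + 50*8) - 2161 = ((-2)**2 + 400) - 2161 = (4 + 400) - 2161 = 404 - 2161 = -1757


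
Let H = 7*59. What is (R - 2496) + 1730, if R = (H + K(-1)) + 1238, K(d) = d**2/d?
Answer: 884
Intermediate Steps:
H = 413
K(d) = d
R = 1650 (R = (413 - 1) + 1238 = 412 + 1238 = 1650)
(R - 2496) + 1730 = (1650 - 2496) + 1730 = -846 + 1730 = 884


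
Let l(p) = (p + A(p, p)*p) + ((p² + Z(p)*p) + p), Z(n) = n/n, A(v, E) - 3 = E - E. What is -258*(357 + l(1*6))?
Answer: -110682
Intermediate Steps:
A(v, E) = 3 (A(v, E) = 3 + (E - E) = 3 + 0 = 3)
Z(n) = 1
l(p) = p² + 6*p (l(p) = (p + 3*p) + ((p² + 1*p) + p) = 4*p + ((p² + p) + p) = 4*p + ((p + p²) + p) = 4*p + (p² + 2*p) = p² + 6*p)
-258*(357 + l(1*6)) = -258*(357 + (1*6)*(6 + 1*6)) = -258*(357 + 6*(6 + 6)) = -258*(357 + 6*12) = -258*(357 + 72) = -258*429 = -110682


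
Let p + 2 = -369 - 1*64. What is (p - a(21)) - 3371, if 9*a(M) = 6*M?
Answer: -3820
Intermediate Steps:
p = -435 (p = -2 + (-369 - 1*64) = -2 + (-369 - 64) = -2 - 433 = -435)
a(M) = 2*M/3 (a(M) = (6*M)/9 = 2*M/3)
(p - a(21)) - 3371 = (-435 - 2*21/3) - 3371 = (-435 - 1*14) - 3371 = (-435 - 14) - 3371 = -449 - 3371 = -3820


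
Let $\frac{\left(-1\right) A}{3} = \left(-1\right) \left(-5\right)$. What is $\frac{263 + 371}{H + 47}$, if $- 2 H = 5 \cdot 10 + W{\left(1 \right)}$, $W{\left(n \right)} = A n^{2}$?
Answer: $\frac{1268}{59} \approx 21.492$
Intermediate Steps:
$A = -15$ ($A = - 3 \left(\left(-1\right) \left(-5\right)\right) = \left(-3\right) 5 = -15$)
$W{\left(n \right)} = - 15 n^{2}$
$H = - \frac{35}{2}$ ($H = - \frac{5 \cdot 10 - 15 \cdot 1^{2}}{2} = - \frac{50 - 15}{2} = \left(- \frac{1}{2}\right) 35 = - \frac{35}{2} \approx -17.5$)
$\frac{263 + 371}{H + 47} = \frac{263 + 371}{- \frac{35}{2} + 47} = \frac{634}{\frac{59}{2}} = 634 \cdot \frac{2}{59} = \frac{1268}{59}$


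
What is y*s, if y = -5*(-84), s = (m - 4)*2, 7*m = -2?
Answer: -3600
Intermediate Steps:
m = -2/7 (m = (1/7)*(-2) = -2/7 ≈ -0.28571)
s = -60/7 (s = (-2/7 - 4)*2 = -30/7*2 = -60/7 ≈ -8.5714)
y = 420
y*s = 420*(-60/7) = -3600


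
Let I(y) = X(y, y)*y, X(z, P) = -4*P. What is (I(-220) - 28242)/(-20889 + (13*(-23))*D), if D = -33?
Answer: 110921/5511 ≈ 20.127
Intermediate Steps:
I(y) = -4*y² (I(y) = (-4*y)*y = -4*y²)
(I(-220) - 28242)/(-20889 + (13*(-23))*D) = (-4*(-220)² - 28242)/(-20889 + (13*(-23))*(-33)) = (-4*48400 - 28242)/(-20889 - 299*(-33)) = (-193600 - 28242)/(-20889 + 9867) = -221842/(-11022) = -221842*(-1/11022) = 110921/5511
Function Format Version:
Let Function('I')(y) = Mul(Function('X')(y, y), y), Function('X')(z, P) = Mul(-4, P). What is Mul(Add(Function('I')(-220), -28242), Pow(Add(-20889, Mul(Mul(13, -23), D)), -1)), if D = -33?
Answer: Rational(110921, 5511) ≈ 20.127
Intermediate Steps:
Function('I')(y) = Mul(-4, Pow(y, 2)) (Function('I')(y) = Mul(Mul(-4, y), y) = Mul(-4, Pow(y, 2)))
Mul(Add(Function('I')(-220), -28242), Pow(Add(-20889, Mul(Mul(13, -23), D)), -1)) = Mul(Add(Mul(-4, Pow(-220, 2)), -28242), Pow(Add(-20889, Mul(Mul(13, -23), -33)), -1)) = Mul(Add(Mul(-4, 48400), -28242), Pow(Add(-20889, Mul(-299, -33)), -1)) = Mul(Add(-193600, -28242), Pow(Add(-20889, 9867), -1)) = Mul(-221842, Pow(-11022, -1)) = Mul(-221842, Rational(-1, 11022)) = Rational(110921, 5511)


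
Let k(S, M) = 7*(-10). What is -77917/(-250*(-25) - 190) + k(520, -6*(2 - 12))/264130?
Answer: -2058064141/160062780 ≈ -12.858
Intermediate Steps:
k(S, M) = -70
-77917/(-250*(-25) - 190) + k(520, -6*(2 - 12))/264130 = -77917/(-250*(-25) - 190) - 70/264130 = -77917/(6250 - 190) - 70*1/264130 = -77917/6060 - 7/26413 = -2058064141/160062780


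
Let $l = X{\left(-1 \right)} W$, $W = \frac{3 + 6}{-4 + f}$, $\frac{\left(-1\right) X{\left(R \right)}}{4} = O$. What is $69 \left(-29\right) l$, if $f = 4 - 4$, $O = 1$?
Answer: $-18009$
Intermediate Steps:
$X{\left(R \right)} = -4$ ($X{\left(R \right)} = \left(-4\right) 1 = -4$)
$f = 0$
$W = - \frac{9}{4}$ ($W = \frac{3 + 6}{-4 + 0} = \frac{9}{-4} = 9 \left(- \frac{1}{4}\right) = - \frac{9}{4} \approx -2.25$)
$l = 9$ ($l = \left(-4\right) \left(- \frac{9}{4}\right) = 9$)
$69 \left(-29\right) l = 69 \left(-29\right) 9 = \left(-2001\right) 9 = -18009$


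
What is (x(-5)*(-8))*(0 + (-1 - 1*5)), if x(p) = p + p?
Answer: -480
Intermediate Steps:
x(p) = 2*p
(x(-5)*(-8))*(0 + (-1 - 1*5)) = ((2*(-5))*(-8))*(0 + (-1 - 1*5)) = (-10*(-8))*(0 + (-1 - 5)) = 80*(0 - 6) = 80*(-6) = -480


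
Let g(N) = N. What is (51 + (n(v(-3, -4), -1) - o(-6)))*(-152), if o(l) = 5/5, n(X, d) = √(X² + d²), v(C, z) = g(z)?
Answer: -7600 - 152*√17 ≈ -8226.7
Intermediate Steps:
v(C, z) = z
o(l) = 1 (o(l) = 5*(⅕) = 1)
(51 + (n(v(-3, -4), -1) - o(-6)))*(-152) = (51 + (√((-4)² + (-1)²) - 1*1))*(-152) = (51 + (√(16 + 1) - 1))*(-152) = (51 + (√17 - 1))*(-152) = (51 + (-1 + √17))*(-152) = (50 + √17)*(-152) = -7600 - 152*√17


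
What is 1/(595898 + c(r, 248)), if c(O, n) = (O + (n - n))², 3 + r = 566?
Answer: 1/912867 ≈ 1.0954e-6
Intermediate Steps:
r = 563 (r = -3 + 566 = 563)
c(O, n) = O² (c(O, n) = (O + 0)² = O²)
1/(595898 + c(r, 248)) = 1/(595898 + 563²) = 1/(595898 + 316969) = 1/912867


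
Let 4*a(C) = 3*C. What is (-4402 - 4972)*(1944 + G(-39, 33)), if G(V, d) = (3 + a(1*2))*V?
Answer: -16577919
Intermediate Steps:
a(C) = 3*C/4 (a(C) = (3*C)/4 = 3*C/4)
G(V, d) = 9*V/2 (G(V, d) = (3 + 3*(1*2)/4)*V = (3 + (¾)*2)*V = (3 + 3/2)*V = 9*V/2)
(-4402 - 4972)*(1944 + G(-39, 33)) = (-4402 - 4972)*(1944 + (9/2)*(-39)) = -9374*(1944 - 351/2) = -9374*3537/2 = -16577919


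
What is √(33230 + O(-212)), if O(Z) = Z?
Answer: √33018 ≈ 181.71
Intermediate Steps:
√(33230 + O(-212)) = √(33230 - 212) = √33018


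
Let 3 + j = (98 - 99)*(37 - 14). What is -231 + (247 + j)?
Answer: -10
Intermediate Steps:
j = -26 (j = -3 + (98 - 99)*(37 - 14) = -3 - 1*23 = -3 - 23 = -26)
-231 + (247 + j) = -231 + (247 - 26) = -231 + 221 = -10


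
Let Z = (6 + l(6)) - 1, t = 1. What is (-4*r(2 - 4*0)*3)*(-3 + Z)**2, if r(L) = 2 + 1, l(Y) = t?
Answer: -324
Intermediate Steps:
l(Y) = 1
Z = 6 (Z = (6 + 1) - 1 = 7 - 1 = 6)
r(L) = 3
(-4*r(2 - 4*0)*3)*(-3 + Z)**2 = (-4*3*3)*(-3 + 6)**2 = -12*3*3**2 = -36*9 = -324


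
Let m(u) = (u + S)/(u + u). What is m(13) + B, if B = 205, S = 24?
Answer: 5367/26 ≈ 206.42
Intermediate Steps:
m(u) = (24 + u)/(2*u) (m(u) = (u + 24)/(u + u) = (24 + u)/((2*u)) = (24 + u)*(1/(2*u)) = (24 + u)/(2*u))
m(13) + B = (1/2)*(24 + 13)/13 + 205 = (1/2)*(1/13)*37 + 205 = 37/26 + 205 = 5367/26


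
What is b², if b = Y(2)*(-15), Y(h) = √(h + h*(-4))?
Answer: -1350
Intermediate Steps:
Y(h) = √3*√(-h) (Y(h) = √(h - 4*h) = √(-3*h) = √3*√(-h))
b = -15*I*√6 (b = (√3*√(-1*2))*(-15) = (√3*√(-2))*(-15) = (√3*(I*√2))*(-15) = (I*√6)*(-15) = -15*I*√6 ≈ -36.742*I)
b² = (-15*I*√6)² = -1350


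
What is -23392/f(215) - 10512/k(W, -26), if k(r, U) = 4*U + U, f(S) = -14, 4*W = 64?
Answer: 797032/455 ≈ 1751.7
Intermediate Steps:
W = 16 (W = (¼)*64 = 16)
k(r, U) = 5*U
-23392/f(215) - 10512/k(W, -26) = -23392/(-14) - 10512/(5*(-26)) = -23392*(-1/14) - 10512/(-130) = 11696/7 - 10512*(-1/130) = 11696/7 + 5256/65 = 797032/455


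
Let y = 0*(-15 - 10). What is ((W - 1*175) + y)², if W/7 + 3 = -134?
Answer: 1285956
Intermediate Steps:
W = -959 (W = -21 + 7*(-134) = -21 - 938 = -959)
y = 0 (y = 0*(-25) = 0)
((W - 1*175) + y)² = ((-959 - 1*175) + 0)² = ((-959 - 175) + 0)² = (-1134 + 0)² = (-1134)² = 1285956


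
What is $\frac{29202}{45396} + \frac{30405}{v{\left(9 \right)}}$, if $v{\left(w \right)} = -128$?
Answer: $- \frac{114710627}{484224} \approx -236.9$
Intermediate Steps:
$\frac{29202}{45396} + \frac{30405}{v{\left(9 \right)}} = \frac{29202}{45396} + \frac{30405}{-128} = 29202 \cdot \frac{1}{45396} + 30405 \left(- \frac{1}{128}\right) = \frac{4867}{7566} - \frac{30405}{128} = - \frac{114710627}{484224}$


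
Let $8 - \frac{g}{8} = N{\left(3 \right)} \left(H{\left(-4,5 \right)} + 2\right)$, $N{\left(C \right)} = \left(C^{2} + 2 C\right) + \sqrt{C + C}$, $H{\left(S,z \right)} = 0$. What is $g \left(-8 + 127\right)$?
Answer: $-20944 - 1904 \sqrt{6} \approx -25608.0$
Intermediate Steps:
$N{\left(C \right)} = C^{2} + 2 C + \sqrt{2} \sqrt{C}$ ($N{\left(C \right)} = \left(C^{2} + 2 C\right) + \sqrt{2 C} = \left(C^{2} + 2 C\right) + \sqrt{2} \sqrt{C} = C^{2} + 2 C + \sqrt{2} \sqrt{C}$)
$g = -176 - 16 \sqrt{6}$ ($g = 64 - 8 \left(3^{2} + 2 \cdot 3 + \sqrt{2} \sqrt{3}\right) \left(0 + 2\right) = 64 - 8 \left(9 + 6 + \sqrt{6}\right) 2 = 64 - 8 \left(15 + \sqrt{6}\right) 2 = 64 - 8 \left(30 + 2 \sqrt{6}\right) = 64 - \left(240 + 16 \sqrt{6}\right) = -176 - 16 \sqrt{6} \approx -215.19$)
$g \left(-8 + 127\right) = \left(-176 - 16 \sqrt{6}\right) \left(-8 + 127\right) = \left(-176 - 16 \sqrt{6}\right) 119 = -20944 - 1904 \sqrt{6}$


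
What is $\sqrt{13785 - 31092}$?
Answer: $3 i \sqrt{1923} \approx 131.56 i$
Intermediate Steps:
$\sqrt{13785 - 31092} = \sqrt{-17307} = 3 i \sqrt{1923}$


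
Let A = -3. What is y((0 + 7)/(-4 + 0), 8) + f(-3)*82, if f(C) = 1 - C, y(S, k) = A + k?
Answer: 333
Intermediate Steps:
y(S, k) = -3 + k
y((0 + 7)/(-4 + 0), 8) + f(-3)*82 = (-3 + 8) + (1 - 1*(-3))*82 = 5 + (1 + 3)*82 = 5 + 4*82 = 5 + 328 = 333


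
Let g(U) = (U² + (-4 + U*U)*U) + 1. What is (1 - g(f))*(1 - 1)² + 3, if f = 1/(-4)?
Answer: 3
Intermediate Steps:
f = -¼ ≈ -0.25000
g(U) = 1 + U² + U*(-4 + U²) (g(U) = (U² + (-4 + U²)*U) + 1 = (U² + U*(-4 + U²)) + 1 = 1 + U² + U*(-4 + U²))
(1 - g(f))*(1 - 1)² + 3 = (1 - (1 + (-¼)² + (-¼)³ - 4*(-¼)))*(1 - 1)² + 3 = (1 - (1 + 1/16 - 1/64 + 1))*0² + 3 = (1 - 1*131/64)*0 + 3 = (1 - 131/64)*0 + 3 = -67/64*0 + 3 = 0 + 3 = 3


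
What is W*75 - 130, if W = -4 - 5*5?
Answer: -2305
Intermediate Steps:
W = -29 (W = -4 - 25 = -29)
W*75 - 130 = -29*75 - 130 = -2175 - 130 = -2305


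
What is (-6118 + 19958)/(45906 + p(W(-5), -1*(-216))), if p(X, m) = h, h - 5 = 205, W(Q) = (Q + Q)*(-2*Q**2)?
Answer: 3460/11529 ≈ 0.30011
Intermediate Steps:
W(Q) = -4*Q**3 (W(Q) = (2*Q)*(-2*Q**2) = -4*Q**3)
h = 210 (h = 5 + 205 = 210)
p(X, m) = 210
(-6118 + 19958)/(45906 + p(W(-5), -1*(-216))) = (-6118 + 19958)/(45906 + 210) = 13840/46116 = 13840*(1/46116) = 3460/11529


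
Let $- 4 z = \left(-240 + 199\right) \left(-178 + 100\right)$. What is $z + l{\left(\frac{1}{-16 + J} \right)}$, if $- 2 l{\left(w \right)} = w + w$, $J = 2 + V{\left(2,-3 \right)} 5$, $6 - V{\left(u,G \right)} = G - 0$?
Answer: $- \frac{49571}{62} \approx -799.53$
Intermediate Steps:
$V{\left(u,G \right)} = 6 - G$ ($V{\left(u,G \right)} = 6 - \left(G - 0\right) = 6 - \left(G + 0\right) = 6 - G$)
$J = 47$ ($J = 2 + \left(6 - -3\right) 5 = 2 + \left(6 + 3\right) 5 = 2 + 9 \cdot 5 = 2 + 45 = 47$)
$z = - \frac{1599}{2}$ ($z = - \frac{\left(-240 + 199\right) \left(-178 + 100\right)}{4} = - \frac{\left(-41\right) \left(-78\right)}{4} = \left(- \frac{1}{4}\right) 3198 = - \frac{1599}{2} \approx -799.5$)
$l{\left(w \right)} = - w$ ($l{\left(w \right)} = - \frac{w + w}{2} = - \frac{2 w}{2} = - w$)
$z + l{\left(\frac{1}{-16 + J} \right)} = - \frac{1599}{2} - \frac{1}{-16 + 47} = - \frac{1599}{2} - \frac{1}{31} = - \frac{49571}{62}$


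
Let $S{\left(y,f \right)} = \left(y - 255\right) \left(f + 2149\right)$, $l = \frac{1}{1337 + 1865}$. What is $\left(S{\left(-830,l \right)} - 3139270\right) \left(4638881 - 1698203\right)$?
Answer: $- \frac{25757302963799745}{1601} \approx -1.6088 \cdot 10^{13}$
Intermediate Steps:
$l = \frac{1}{3202} \approx 0.0003123$
$S{\left(y,f \right)} = \left(-255 + y\right) \left(2149 + f\right)$
$\left(S{\left(-830,l \right)} - 3139270\right) \left(4638881 - 1698203\right) = \left(\left(-547995 - \frac{255}{3202} + 2149 \left(-830\right) + \frac{1}{3202} \left(-830\right)\right) - 3139270\right) \left(4638881 - 1698203\right) = \left(\left(-547995 - \frac{255}{3202} - 1783670 - \frac{415}{1601}\right) - 3139270\right) 2940678 = \left(- \frac{7465992415}{3202} - 3139270\right) 2940678 = \left(- \frac{17517934955}{3202}\right) 2940678 = - \frac{25757302963799745}{1601}$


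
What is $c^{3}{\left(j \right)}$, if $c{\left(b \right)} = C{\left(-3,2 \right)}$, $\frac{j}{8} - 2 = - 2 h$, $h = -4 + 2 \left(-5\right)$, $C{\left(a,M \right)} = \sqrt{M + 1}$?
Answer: $3 \sqrt{3} \approx 5.1962$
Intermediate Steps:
$C{\left(a,M \right)} = \sqrt{1 + M}$
$h = -14$ ($h = -4 - 10 = -14$)
$j = 240$ ($j = 16 + 8 \left(\left(-2\right) \left(-14\right)\right) = 16 + 8 \cdot 28 = 16 + 224 = 240$)
$c{\left(b \right)} = \sqrt{3}$ ($c{\left(b \right)} = \sqrt{1 + 2} = \sqrt{3}$)
$c^{3}{\left(j \right)} = \left(\sqrt{3}\right)^{3} = 3 \sqrt{3}$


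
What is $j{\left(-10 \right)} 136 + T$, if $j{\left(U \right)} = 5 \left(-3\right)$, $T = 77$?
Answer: $-1963$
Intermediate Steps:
$j{\left(U \right)} = -15$
$j{\left(-10 \right)} 136 + T = \left(-15\right) 136 + 77 = -2040 + 77 = -1963$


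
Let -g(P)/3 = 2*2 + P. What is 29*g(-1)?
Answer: -261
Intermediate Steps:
g(P) = -12 - 3*P (g(P) = -3*(2*2 + P) = -3*(4 + P) = -12 - 3*P)
29*g(-1) = 29*(-12 - 3*(-1)) = 29*(-12 + 3) = 29*(-9) = -261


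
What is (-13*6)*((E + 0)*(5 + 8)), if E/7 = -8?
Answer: 56784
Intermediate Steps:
E = -56 (E = 7*(-8) = -56)
(-13*6)*((E + 0)*(5 + 8)) = (-13*6)*((-56 + 0)*(5 + 8)) = -(-4368)*13 = -78*(-728) = 56784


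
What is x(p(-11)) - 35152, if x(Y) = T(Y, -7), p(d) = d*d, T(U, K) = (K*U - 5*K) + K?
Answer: -35971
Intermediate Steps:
T(U, K) = -4*K + K*U (T(U, K) = (-5*K + K*U) + K = -4*K + K*U)
p(d) = d²
x(Y) = 28 - 7*Y (x(Y) = -7*(-4 + Y) = 28 - 7*Y)
x(p(-11)) - 35152 = (28 - 7*(-11)²) - 35152 = (28 - 7*121) - 35152 = (28 - 847) - 35152 = -819 - 35152 = -35971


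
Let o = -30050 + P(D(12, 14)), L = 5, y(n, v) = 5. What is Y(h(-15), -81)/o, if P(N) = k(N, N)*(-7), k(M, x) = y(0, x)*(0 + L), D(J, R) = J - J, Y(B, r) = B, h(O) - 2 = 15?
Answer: -17/30225 ≈ -0.00056245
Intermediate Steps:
h(O) = 17 (h(O) = 2 + 15 = 17)
D(J, R) = 0
k(M, x) = 25 (k(M, x) = 5*(0 + 5) = 5*5 = 25)
P(N) = -175 (P(N) = 25*(-7) = -175)
o = -30225 (o = -30050 - 175 = -30225)
Y(h(-15), -81)/o = 17/(-30225) = 17*(-1/30225) = -17/30225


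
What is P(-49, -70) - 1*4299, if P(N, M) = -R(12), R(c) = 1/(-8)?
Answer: -34391/8 ≈ -4298.9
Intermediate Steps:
R(c) = -⅛ (R(c) = 1*(-⅛) = -⅛)
P(N, M) = ⅛ (P(N, M) = -1*(-⅛) = ⅛)
P(-49, -70) - 1*4299 = ⅛ - 1*4299 = ⅛ - 4299 = -34391/8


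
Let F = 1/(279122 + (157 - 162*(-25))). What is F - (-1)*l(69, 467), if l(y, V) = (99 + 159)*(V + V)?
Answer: 68274355789/283329 ≈ 2.4097e+5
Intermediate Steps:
l(y, V) = 516*V (l(y, V) = 258*(2*V) = 516*V)
F = 1/283329 (F = 1/(279122 + (157 + 4050)) = 1/(279122 + 4207) = 1/283329 ≈ 3.5295e-6)
F - (-1)*l(69, 467) = 1/283329 - (-1)*516*467 = 1/283329 - (-1)*240972 = 1/283329 - 1*(-240972) = 1/283329 + 240972 = 68274355789/283329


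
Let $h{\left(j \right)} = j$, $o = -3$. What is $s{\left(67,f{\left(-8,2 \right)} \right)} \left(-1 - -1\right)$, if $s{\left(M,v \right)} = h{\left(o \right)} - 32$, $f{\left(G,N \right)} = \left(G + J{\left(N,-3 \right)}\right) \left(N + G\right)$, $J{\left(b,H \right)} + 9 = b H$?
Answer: $0$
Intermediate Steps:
$J{\left(b,H \right)} = -9 + H b$ ($J{\left(b,H \right)} = -9 + b H = -9 + H b$)
$f{\left(G,N \right)} = \left(G + N\right) \left(-9 + G - 3 N\right)$ ($f{\left(G,N \right)} = \left(G - \left(9 + 3 N\right)\right) \left(N + G\right) = \left(-9 + G - 3 N\right) \left(G + N\right) = \left(G + N\right) \left(-9 + G - 3 N\right)$)
$s{\left(M,v \right)} = -35$ ($s{\left(M,v \right)} = -3 - 32 = -35$)
$s{\left(67,f{\left(-8,2 \right)} \right)} \left(-1 - -1\right) = - 35 \left(-1 - -1\right) = - 35 \left(-1 + 1\right) = \left(-35\right) 0 = 0$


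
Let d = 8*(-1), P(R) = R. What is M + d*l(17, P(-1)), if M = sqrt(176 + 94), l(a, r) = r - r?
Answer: 3*sqrt(30) ≈ 16.432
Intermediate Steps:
l(a, r) = 0
M = 3*sqrt(30) (M = sqrt(270) = 3*sqrt(30) ≈ 16.432)
d = -8
M + d*l(17, P(-1)) = 3*sqrt(30) - 8*0 = 3*sqrt(30) + 0 = 3*sqrt(30)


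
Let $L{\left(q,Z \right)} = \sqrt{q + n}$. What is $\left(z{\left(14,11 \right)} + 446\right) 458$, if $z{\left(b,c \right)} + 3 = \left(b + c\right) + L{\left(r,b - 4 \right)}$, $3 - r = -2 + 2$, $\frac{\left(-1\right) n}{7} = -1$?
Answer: $214344 + 458 \sqrt{10} \approx 2.1579 \cdot 10^{5}$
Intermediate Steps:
$n = 7$ ($n = \left(-7\right) \left(-1\right) = 7$)
$r = 3$ ($r = 3 - \left(-2 + 2\right) = 3 - 0 = 3 + 0 = 3$)
$L{\left(q,Z \right)} = \sqrt{7 + q}$ ($L{\left(q,Z \right)} = \sqrt{q + 7} = \sqrt{7 + q}$)
$z{\left(b,c \right)} = -3 + b + c + \sqrt{10}$ ($z{\left(b,c \right)} = -3 + \left(\left(b + c\right) + \sqrt{7 + 3}\right) = -3 + \left(\left(b + c\right) + \sqrt{10}\right) = -3 + \left(b + c + \sqrt{10}\right) = -3 + b + c + \sqrt{10}$)
$\left(z{\left(14,11 \right)} + 446\right) 458 = \left(\left(-3 + 14 + 11 + \sqrt{10}\right) + 446\right) 458 = \left(\left(22 + \sqrt{10}\right) + 446\right) 458 = \left(468 + \sqrt{10}\right) 458 = 214344 + 458 \sqrt{10}$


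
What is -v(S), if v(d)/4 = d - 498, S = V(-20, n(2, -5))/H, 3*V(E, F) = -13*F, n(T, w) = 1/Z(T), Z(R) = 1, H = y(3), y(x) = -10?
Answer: 29854/15 ≈ 1990.3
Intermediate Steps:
H = -10
n(T, w) = 1 (n(T, w) = 1/1 = 1)
V(E, F) = -13*F/3 (V(E, F) = (-13*F)/3 = -13*F/3)
S = 13/30 (S = -13/3*1/(-10) = -13/3*(-⅒) = 13/30 ≈ 0.43333)
v(d) = -1992 + 4*d (v(d) = 4*(d - 498) = 4*(-498 + d) = -1992 + 4*d)
-v(S) = -(-1992 + 4*(13/30)) = -(-1992 + 26/15) = -1*(-29854/15) = 29854/15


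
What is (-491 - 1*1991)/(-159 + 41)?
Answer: 1241/59 ≈ 21.034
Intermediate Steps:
(-491 - 1*1991)/(-159 + 41) = (-491 - 1991)/(-118) = -1/118*(-2482) = 1241/59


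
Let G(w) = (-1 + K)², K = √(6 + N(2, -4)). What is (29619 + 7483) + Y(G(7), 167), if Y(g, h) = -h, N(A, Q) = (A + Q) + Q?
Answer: 36935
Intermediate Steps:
N(A, Q) = A + 2*Q
K = 0 (K = √(6 + (2 + 2*(-4))) = √(6 + (2 - 8)) = √(6 - 6) = √0 = 0)
G(w) = 1 (G(w) = (-1 + 0)² = (-1)² = 1)
(29619 + 7483) + Y(G(7), 167) = (29619 + 7483) - 1*167 = 37102 - 167 = 36935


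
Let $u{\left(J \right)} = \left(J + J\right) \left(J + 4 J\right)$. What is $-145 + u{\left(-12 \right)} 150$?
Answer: $215855$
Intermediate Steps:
$u{\left(J \right)} = 10 J^{2}$ ($u{\left(J \right)} = 2 J 5 J = 10 J^{2}$)
$-145 + u{\left(-12 \right)} 150 = -145 + 10 \left(-12\right)^{2} \cdot 150 = -145 + 10 \cdot 144 \cdot 150 = -145 + 1440 \cdot 150 = -145 + 216000 = 215855$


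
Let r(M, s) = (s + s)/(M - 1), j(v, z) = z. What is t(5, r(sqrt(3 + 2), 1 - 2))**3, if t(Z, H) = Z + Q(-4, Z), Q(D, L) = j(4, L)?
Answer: 1000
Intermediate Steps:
Q(D, L) = L
r(M, s) = 2*s/(-1 + M) (r(M, s) = (2*s)/(-1 + M) = 2*s/(-1 + M))
t(Z, H) = 2*Z (t(Z, H) = Z + Z = 2*Z)
t(5, r(sqrt(3 + 2), 1 - 2))**3 = (2*5)**3 = 10**3 = 1000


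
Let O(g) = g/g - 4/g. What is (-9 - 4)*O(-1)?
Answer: -65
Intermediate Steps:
O(g) = 1 - 4/g
(-9 - 4)*O(-1) = (-9 - 4)*((-4 - 1)/(-1)) = -(-13)*(-5) = -13*5 = -65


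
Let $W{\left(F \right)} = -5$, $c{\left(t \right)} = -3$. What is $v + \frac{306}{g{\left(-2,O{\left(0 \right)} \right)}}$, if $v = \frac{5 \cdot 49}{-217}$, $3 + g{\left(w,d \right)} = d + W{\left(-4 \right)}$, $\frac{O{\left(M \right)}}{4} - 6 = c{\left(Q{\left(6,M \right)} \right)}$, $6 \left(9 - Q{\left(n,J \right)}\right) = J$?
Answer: $\frac{4673}{62} \approx 75.371$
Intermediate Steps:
$Q{\left(n,J \right)} = 9 - \frac{J}{6}$
$O{\left(M \right)} = 12$ ($O{\left(M \right)} = 24 + 4 \left(-3\right) = 24 - 12 = 12$)
$g{\left(w,d \right)} = -8 + d$ ($g{\left(w,d \right)} = -3 + \left(d - 5\right) = -3 + \left(-5 + d\right) = -8 + d$)
$v = - \frac{35}{31}$ ($v = 245 \left(- \frac{1}{217}\right) = - \frac{35}{31} \approx -1.129$)
$v + \frac{306}{g{\left(-2,O{\left(0 \right)} \right)}} = - \frac{35}{31} + \frac{306}{-8 + 12} = - \frac{35}{31} + \frac{306}{4} = - \frac{35}{31} + 306 \cdot \frac{1}{4} = - \frac{35}{31} + \frac{153}{2} = \frac{4673}{62}$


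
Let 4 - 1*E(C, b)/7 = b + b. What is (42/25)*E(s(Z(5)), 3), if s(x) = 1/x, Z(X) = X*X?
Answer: -588/25 ≈ -23.520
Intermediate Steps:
Z(X) = X²
E(C, b) = 28 - 14*b (E(C, b) = 28 - 7*(b + b) = 28 - 14*b)
(42/25)*E(s(Z(5)), 3) = (42/25)*(28 - 14*3) = (42*(1/25))*(28 - 42) = (42/25)*(-14) = -588/25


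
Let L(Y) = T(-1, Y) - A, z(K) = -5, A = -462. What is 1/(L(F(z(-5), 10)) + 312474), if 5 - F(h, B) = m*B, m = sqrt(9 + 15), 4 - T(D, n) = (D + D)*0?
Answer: 1/312940 ≈ 3.1955e-6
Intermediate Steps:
T(D, n) = 4 (T(D, n) = 4 - (D + D)*0 = 4 - 2*D*0 = 4 - 1*0 = 4 + 0 = 4)
m = 2*sqrt(6) (m = sqrt(24) = 2*sqrt(6) ≈ 4.8990)
F(h, B) = 5 - 2*B*sqrt(6) (F(h, B) = 5 - 2*sqrt(6)*B = 5 - 2*B*sqrt(6))
L(Y) = 466 (L(Y) = 4 - 1*(-462) = 4 + 462 = 466)
1/(L(F(z(-5), 10)) + 312474) = 1/(466 + 312474) = 1/312940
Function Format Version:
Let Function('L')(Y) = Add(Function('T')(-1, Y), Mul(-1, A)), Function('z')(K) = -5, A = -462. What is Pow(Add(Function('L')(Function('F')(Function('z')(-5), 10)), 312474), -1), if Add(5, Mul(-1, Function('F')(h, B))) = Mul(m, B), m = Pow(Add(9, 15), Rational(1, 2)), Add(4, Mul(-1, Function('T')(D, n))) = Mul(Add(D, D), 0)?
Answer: Rational(1, 312940) ≈ 3.1955e-6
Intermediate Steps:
Function('T')(D, n) = 4 (Function('T')(D, n) = Add(4, Mul(-1, Mul(Add(D, D), 0))) = Add(4, Mul(-1, Mul(Mul(2, D), 0))) = Add(4, Mul(-1, 0)) = Add(4, 0) = 4)
m = Mul(2, Pow(6, Rational(1, 2))) (m = Pow(24, Rational(1, 2)) = Mul(2, Pow(6, Rational(1, 2))) ≈ 4.8990)
Function('F')(h, B) = Add(5, Mul(-2, B, Pow(6, Rational(1, 2)))) (Function('F')(h, B) = Add(5, Mul(-1, Mul(Mul(2, Pow(6, Rational(1, 2))), B))) = Add(5, Mul(-1, Mul(2, B, Pow(6, Rational(1, 2))))) = Add(5, Mul(-2, B, Pow(6, Rational(1, 2)))))
Function('L')(Y) = 466 (Function('L')(Y) = Add(4, Mul(-1, -462)) = Add(4, 462) = 466)
Pow(Add(Function('L')(Function('F')(Function('z')(-5), 10)), 312474), -1) = Pow(Add(466, 312474), -1) = Pow(312940, -1) = Rational(1, 312940)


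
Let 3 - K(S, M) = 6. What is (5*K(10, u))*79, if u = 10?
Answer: -1185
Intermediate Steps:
K(S, M) = -3 (K(S, M) = 3 - 1*6 = 3 - 6 = -3)
(5*K(10, u))*79 = (5*(-3))*79 = -15*79 = -1185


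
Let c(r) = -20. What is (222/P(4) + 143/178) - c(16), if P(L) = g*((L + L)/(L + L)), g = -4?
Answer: -3088/89 ≈ -34.697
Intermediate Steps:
P(L) = -4 (P(L) = -4*(L + L)/(L + L) = -4*2*L/(2*L) = -4*2*L*1/(2*L) = -4*1 = -4)
(222/P(4) + 143/178) - c(16) = (222/(-4) + 143/178) - 1*(-20) = (222*(-1/4) + 143*(1/178)) + 20 = (-111/2 + 143/178) + 20 = -4868/89 + 20 = -3088/89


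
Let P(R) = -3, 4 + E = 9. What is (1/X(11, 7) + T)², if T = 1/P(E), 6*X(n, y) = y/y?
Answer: 289/9 ≈ 32.111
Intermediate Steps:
E = 5 (E = -4 + 9 = 5)
X(n, y) = ⅙ (X(n, y) = (y/y)/6 = (⅙)*1 = ⅙)
T = -⅓ (T = 1/(-3) = -⅓ ≈ -0.33333)
(1/X(11, 7) + T)² = (1/(⅙) - ⅓)² = (6 - ⅓)² = (17/3)² = 289/9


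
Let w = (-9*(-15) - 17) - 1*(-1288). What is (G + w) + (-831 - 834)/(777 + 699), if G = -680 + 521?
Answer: 204323/164 ≈ 1245.9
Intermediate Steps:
G = -159
w = 1406 (w = (135 - 17) + 1288 = 118 + 1288 = 1406)
(G + w) + (-831 - 834)/(777 + 699) = (-159 + 1406) + (-831 - 834)/(777 + 699) = 1247 - 1665/1476 = 1247 - 1665*1/1476 = 1247 - 185/164 = 204323/164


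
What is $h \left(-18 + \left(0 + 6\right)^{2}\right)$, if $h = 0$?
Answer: $0$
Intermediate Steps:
$h \left(-18 + \left(0 + 6\right)^{2}\right) = 0 \left(-18 + \left(0 + 6\right)^{2}\right) = 0 \left(-18 + 6^{2}\right) = 0 \left(-18 + 36\right) = 0 \cdot 18 = 0$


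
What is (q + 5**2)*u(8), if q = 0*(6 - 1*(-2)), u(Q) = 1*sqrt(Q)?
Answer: 50*sqrt(2) ≈ 70.711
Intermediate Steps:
u(Q) = sqrt(Q)
q = 0 (q = 0*(6 + 2) = 0*8 = 0)
(q + 5**2)*u(8) = (0 + 5**2)*sqrt(8) = (0 + 25)*(2*sqrt(2)) = 25*(2*sqrt(2)) = 50*sqrt(2)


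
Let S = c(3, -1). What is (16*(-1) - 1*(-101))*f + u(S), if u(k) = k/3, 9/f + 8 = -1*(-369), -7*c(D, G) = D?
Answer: 4994/2527 ≈ 1.9763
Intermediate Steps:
c(D, G) = -D/7
S = -3/7 (S = -⅐*3 = -3/7 ≈ -0.42857)
f = 9/361 (f = 9/(-8 - 1*(-369)) = 9/(-8 + 369) = 9/361 ≈ 0.024931)
u(k) = k/3 (u(k) = k*(⅓) = k/3)
(16*(-1) - 1*(-101))*f + u(S) = (16*(-1) - 1*(-101))*(9/361) + (⅓)*(-3/7) = (-16 + 101)*(9/361) - ⅐ = 85*(9/361) - ⅐ = 765/361 - ⅐ = 4994/2527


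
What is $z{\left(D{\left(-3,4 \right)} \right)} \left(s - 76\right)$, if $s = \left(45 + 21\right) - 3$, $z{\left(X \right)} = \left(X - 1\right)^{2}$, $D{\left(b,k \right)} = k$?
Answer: $-117$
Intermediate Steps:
$z{\left(X \right)} = \left(-1 + X\right)^{2}$
$s = 63$ ($s = 66 - 3 = 63$)
$z{\left(D{\left(-3,4 \right)} \right)} \left(s - 76\right) = \left(-1 + 4\right)^{2} \left(63 - 76\right) = 3^{2} \left(-13\right) = 9 \left(-13\right) = -117$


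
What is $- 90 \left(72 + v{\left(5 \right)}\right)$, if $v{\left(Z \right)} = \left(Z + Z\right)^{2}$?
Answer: $-15480$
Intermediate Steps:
$v{\left(Z \right)} = 4 Z^{2}$ ($v{\left(Z \right)} = \left(2 Z\right)^{2} = 4 Z^{2}$)
$- 90 \left(72 + v{\left(5 \right)}\right) = - 90 \left(72 + 4 \cdot 5^{2}\right) = - 90 \left(72 + 4 \cdot 25\right) = - 90 \left(72 + 100\right) = \left(-90\right) 172 = -15480$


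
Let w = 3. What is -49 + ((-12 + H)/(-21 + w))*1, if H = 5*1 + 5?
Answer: -440/9 ≈ -48.889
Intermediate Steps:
H = 10 (H = 5 + 5 = 10)
-49 + ((-12 + H)/(-21 + w))*1 = -49 + ((-12 + 10)/(-21 + 3))*1 = -49 - 2/(-18)*1 = -49 - 2*(-1/18)*1 = -49 + (⅑)*1 = -49 + ⅑ = -440/9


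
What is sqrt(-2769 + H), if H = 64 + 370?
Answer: I*sqrt(2335) ≈ 48.322*I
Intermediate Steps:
H = 434
sqrt(-2769 + H) = sqrt(-2769 + 434) = sqrt(-2335) = I*sqrt(2335)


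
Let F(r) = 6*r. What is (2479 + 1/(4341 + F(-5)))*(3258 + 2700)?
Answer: 7074774140/479 ≈ 1.4770e+7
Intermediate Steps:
(2479 + 1/(4341 + F(-5)))*(3258 + 2700) = (2479 + 1/(4341 + 6*(-5)))*(3258 + 2700) = (2479 + 1/(4341 - 30))*5958 = (2479 + 1/4311)*5958 = (10686970/4311)*5958 = 7074774140/479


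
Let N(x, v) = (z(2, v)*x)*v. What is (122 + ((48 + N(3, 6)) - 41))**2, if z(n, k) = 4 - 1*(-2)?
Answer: 56169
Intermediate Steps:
z(n, k) = 6 (z(n, k) = 4 + 2 = 6)
N(x, v) = 6*v*x (N(x, v) = (6*x)*v = 6*v*x)
(122 + ((48 + N(3, 6)) - 41))**2 = (122 + ((48 + 6*6*3) - 41))**2 = (122 + ((48 + 108) - 41))**2 = (122 + (156 - 41))**2 = (122 + 115)**2 = 237**2 = 56169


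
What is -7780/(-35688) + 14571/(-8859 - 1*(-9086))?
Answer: 130443977/2025294 ≈ 64.407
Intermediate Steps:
-7780/(-35688) + 14571/(-8859 - 1*(-9086)) = -7780*(-1/35688) + 14571/(-8859 + 9086) = 1945/8922 + 14571/227 = 130443977/2025294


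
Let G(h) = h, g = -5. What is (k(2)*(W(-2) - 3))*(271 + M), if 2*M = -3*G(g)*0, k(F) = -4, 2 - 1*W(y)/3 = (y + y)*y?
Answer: 22764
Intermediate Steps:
W(y) = 6 - 6*y² (W(y) = 6 - 3*(y + y)*y = 6 - 3*2*y*y = 6 - 6*y²)
M = 0 (M = (-3*(-5)*0)/2 = (15*0)/2 = (½)*0 = 0)
(k(2)*(W(-2) - 3))*(271 + M) = (-4*((6 - 6*(-2)²) - 3))*(271 + 0) = -4*((6 - 6*4) - 3)*271 = -4*((6 - 24) - 3)*271 = -4*(-18 - 3)*271 = -4*(-21)*271 = 84*271 = 22764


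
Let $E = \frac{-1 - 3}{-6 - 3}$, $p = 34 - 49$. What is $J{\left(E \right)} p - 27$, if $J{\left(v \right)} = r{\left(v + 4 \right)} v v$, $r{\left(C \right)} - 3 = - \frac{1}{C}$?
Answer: $- \frac{317}{9} \approx -35.222$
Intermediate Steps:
$r{\left(C \right)} = 3 - \frac{1}{C}$
$p = -15$
$E = \frac{4}{9}$ ($E = - \frac{4}{-9} = \left(-4\right) \left(- \frac{1}{9}\right) = \frac{4}{9} \approx 0.44444$)
$J{\left(v \right)} = v^{2} \left(3 - \frac{1}{4 + v}\right)$ ($J{\left(v \right)} = \left(3 - \frac{1}{v + 4}\right) v v = \left(3 - \frac{1}{4 + v}\right) v v = v \left(3 - \frac{1}{4 + v}\right) v = v^{2} \left(3 - \frac{1}{4 + v}\right)$)
$J{\left(E \right)} p - 27 = \frac{\left(\frac{4}{9}\right)^{2} \left(11 + 3 \cdot \frac{4}{9}\right)}{4 + \frac{4}{9}} \left(-15\right) - 27 = \frac{16 \left(11 + \frac{4}{3}\right)}{81 \cdot \frac{40}{9}} \left(-15\right) - 27 = \frac{16}{81} \cdot \frac{9}{40} \cdot \frac{37}{3} \left(-15\right) - 27 = \frac{74}{135} \left(-15\right) - 27 = - \frac{74}{9} - 27 = - \frac{317}{9}$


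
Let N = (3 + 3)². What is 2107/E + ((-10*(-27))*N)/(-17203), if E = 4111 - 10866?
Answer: -14557903/16600895 ≈ -0.87694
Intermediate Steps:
N = 36 (N = 6² = 36)
E = -6755
2107/E + ((-10*(-27))*N)/(-17203) = 2107/(-6755) + (-10*(-27)*36)/(-17203) = 2107*(-1/6755) + (270*36)*(-1/17203) = -301/965 + 9720*(-1/17203) = -301/965 - 9720/17203 = -14557903/16600895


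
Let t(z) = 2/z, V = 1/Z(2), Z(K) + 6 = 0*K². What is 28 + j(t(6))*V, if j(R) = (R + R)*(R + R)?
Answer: 754/27 ≈ 27.926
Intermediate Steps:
Z(K) = -6 (Z(K) = -6 + 0*K² = -6 + 0 = -6)
V = -⅙ (V = 1/(-6) = -⅙ ≈ -0.16667)
j(R) = 4*R² (j(R) = (2*R)*(2*R) = 4*R²)
28 + j(t(6))*V = 28 + (4*(2/6)²)*(-⅙) = 28 + (4*(2*(⅙))²)*(-⅙) = 28 + (4*(⅓)²)*(-⅙) = 28 + (4*(⅑))*(-⅙) = 28 + (4/9)*(-⅙) = 28 - 2/27 = 754/27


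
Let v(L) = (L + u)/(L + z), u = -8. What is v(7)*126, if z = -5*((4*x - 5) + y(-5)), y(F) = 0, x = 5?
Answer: 63/34 ≈ 1.8529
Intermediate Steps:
z = -75 (z = -5*((4*5 - 5) + 0) = -5*((20 - 5) + 0) = -5*(15 + 0) = -5*15 = -75)
v(L) = (-8 + L)/(-75 + L) (v(L) = (L - 8)/(L - 75) = (-8 + L)/(-75 + L))
v(7)*126 = ((-8 + 7)/(-75 + 7))*126 = (-1/(-68))*126 = -1/68*(-1)*126 = (1/68)*126 = 63/34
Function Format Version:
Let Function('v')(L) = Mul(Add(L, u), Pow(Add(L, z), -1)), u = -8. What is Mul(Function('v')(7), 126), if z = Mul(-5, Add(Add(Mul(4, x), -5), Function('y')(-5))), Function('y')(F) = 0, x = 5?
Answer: Rational(63, 34) ≈ 1.8529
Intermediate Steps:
z = -75 (z = Mul(-5, Add(Add(Mul(4, 5), -5), 0)) = Mul(-5, Add(Add(20, -5), 0)) = Mul(-5, Add(15, 0)) = Mul(-5, 15) = -75)
Function('v')(L) = Mul(Pow(Add(-75, L), -1), Add(-8, L)) (Function('v')(L) = Mul(Add(L, -8), Pow(Add(L, -75), -1)) = Mul(Add(-8, L), Pow(Add(-75, L), -1)) = Mul(Pow(Add(-75, L), -1), Add(-8, L)))
Mul(Function('v')(7), 126) = Mul(Mul(Pow(Add(-75, 7), -1), Add(-8, 7)), 126) = Mul(Mul(Pow(-68, -1), -1), 126) = Mul(Mul(Rational(-1, 68), -1), 126) = Mul(Rational(1, 68), 126) = Rational(63, 34)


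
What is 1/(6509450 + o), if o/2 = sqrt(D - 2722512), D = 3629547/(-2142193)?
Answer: 6972249111925/45385518645919747976 - I*sqrt(12493590430160770059)/45385518645919747976 ≈ 1.5362e-7 - 7.788e-11*I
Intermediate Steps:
D = -3629547/2142193 (D = 3629547*(-1/2142193) = -3629547/2142193 ≈ -1.6943)
o = 2*I*sqrt(12493590430160770059)/2142193 (o = 2*sqrt(-3629547/2142193 - 2722512) = 2*sqrt(-5832149778363/2142193) = 2*(I*sqrt(12493590430160770059)/2142193) = 2*I*sqrt(12493590430160770059)/2142193 ≈ 3300.0*I)
1/(6509450 + o) = 1/(6509450 + 2*I*sqrt(12493590430160770059)/2142193)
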